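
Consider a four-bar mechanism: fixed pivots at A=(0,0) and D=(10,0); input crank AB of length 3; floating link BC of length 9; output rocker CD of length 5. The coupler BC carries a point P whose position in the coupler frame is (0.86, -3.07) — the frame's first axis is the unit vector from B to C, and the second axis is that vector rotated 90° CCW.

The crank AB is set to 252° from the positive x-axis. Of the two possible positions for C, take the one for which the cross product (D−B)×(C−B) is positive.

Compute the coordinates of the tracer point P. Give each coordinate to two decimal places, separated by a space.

1.71 -4.65

A=(0,0), D=(10.00,0)
B = A + 3.00·(cos252°, sin252°) = (-0.9271, -2.8532)
|BD| = 11.2934
circle(B,9.00) ∩ circle(D,5.00): a=8.1260, h=3.8688
  candidates: C₊=(5.9580,2.9431) cross=43.692; C₋=(7.9128,-4.5435) cross=-43.692
  mode + wants cross > 0 → take C=(5.9580,2.9431) (cross=43.692)
ex = (C−B)/|BC| = (0.7650,0.6440); ey = (-0.6440,0.7650)
P = B + 0.86·ex + -3.07·ey = (1.7080,-4.6479)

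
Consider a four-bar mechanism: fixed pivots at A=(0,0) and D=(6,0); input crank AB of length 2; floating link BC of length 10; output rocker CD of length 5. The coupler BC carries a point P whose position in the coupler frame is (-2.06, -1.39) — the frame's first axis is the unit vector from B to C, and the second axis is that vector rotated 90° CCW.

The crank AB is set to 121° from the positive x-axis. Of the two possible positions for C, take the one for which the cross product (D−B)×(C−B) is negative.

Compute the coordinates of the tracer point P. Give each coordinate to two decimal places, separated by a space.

-3.49 2.06

A=(0,0), D=(6.00,0)
B = A + 2.00·(cos121°, sin121°) = (-1.0301, 1.7143)
|BD| = 7.2361
circle(B,10.00) ∩ circle(D,5.00): a=8.8004, h=4.7490
  candidates: C₊=(8.6449,4.2432) cross=34.364; C₋=(6.3947,-4.9844) cross=-34.364
  mode - wants cross < 0 → take C=(6.3947,-4.9844) (cross=-34.364)
ex = (C−B)/|BC| = (0.7425,-0.6699); ey = (0.6699,0.7425)
P = B + -2.06·ex + -1.39·ey = (-3.4907,2.0622)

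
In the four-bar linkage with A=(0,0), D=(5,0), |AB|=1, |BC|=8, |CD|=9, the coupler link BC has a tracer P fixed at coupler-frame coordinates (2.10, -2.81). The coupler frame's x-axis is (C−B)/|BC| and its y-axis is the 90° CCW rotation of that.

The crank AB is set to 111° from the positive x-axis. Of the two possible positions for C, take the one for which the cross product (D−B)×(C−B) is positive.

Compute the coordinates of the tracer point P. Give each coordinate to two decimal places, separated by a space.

2.97 2.05

A=(0,0), D=(5.00,0)
B = A + 1.00·(cos111°, sin111°) = (-0.3584, 0.9336)
|BD| = 5.4391
circle(B,8.00) ∩ circle(D,9.00): a=1.1568, h=7.9159
  candidates: C₊=(2.1400,8.5335) cross=43.055; C₋=(-0.5775,-7.0634) cross=-43.055
  mode + wants cross > 0 → take C=(2.1400,8.5335) (cross=43.055)
ex = (C−B)/|BC| = (0.3123,0.9500); ey = (-0.9500,0.3123)
P = B + 2.10·ex + -2.81·ey = (2.9669,2.0510)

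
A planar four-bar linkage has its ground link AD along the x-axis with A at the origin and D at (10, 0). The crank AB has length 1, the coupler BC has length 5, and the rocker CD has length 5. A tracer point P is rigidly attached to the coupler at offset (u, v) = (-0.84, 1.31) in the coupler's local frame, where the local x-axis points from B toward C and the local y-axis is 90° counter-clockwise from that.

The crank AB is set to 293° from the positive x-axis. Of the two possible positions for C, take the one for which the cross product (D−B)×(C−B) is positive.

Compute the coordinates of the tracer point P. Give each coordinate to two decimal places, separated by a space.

-0.86 0.01

A=(0,0), D=(10.00,0)
B = A + 1.00·(cos293°, sin293°) = (0.3907, -0.9205)
|BD| = 9.6533
circle(B,5.00) ∩ circle(D,5.00): a=4.8266, h=1.3052
  candidates: C₊=(5.0709,0.8390) cross=12.600; C₋=(5.3198,-1.7595) cross=-12.600
  mode + wants cross > 0 → take C=(5.0709,0.8390) (cross=12.600)
ex = (C−B)/|BC| = (0.9360,0.3519); ey = (-0.3519,0.9360)
P = B + -0.84·ex + 1.31·ey = (-0.8565,0.0101)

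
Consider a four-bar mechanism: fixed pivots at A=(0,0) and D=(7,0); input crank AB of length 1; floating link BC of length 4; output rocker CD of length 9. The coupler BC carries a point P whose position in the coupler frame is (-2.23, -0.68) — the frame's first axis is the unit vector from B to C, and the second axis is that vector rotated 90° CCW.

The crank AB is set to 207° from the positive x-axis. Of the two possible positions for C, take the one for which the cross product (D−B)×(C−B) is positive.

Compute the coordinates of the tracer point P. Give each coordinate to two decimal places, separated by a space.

0.00 -2.61

A=(0,0), D=(7.00,0)
B = A + 1.00·(cos207°, sin207°) = (-0.8910, -0.4540)
|BD| = 7.9041
circle(B,4.00) ∩ circle(D,9.00): a=-0.1598, h=3.9968
  candidates: C₊=(-1.2801,3.5270) cross=31.591; C₋=(-0.8210,-4.4534) cross=-31.591
  mode + wants cross > 0 → take C=(-1.2801,3.5270) (cross=31.591)
ex = (C−B)/|BC| = (-0.0973,0.9953); ey = (-0.9953,-0.0973)
P = B + -2.23·ex + -0.68·ey = (0.0027,-2.6073)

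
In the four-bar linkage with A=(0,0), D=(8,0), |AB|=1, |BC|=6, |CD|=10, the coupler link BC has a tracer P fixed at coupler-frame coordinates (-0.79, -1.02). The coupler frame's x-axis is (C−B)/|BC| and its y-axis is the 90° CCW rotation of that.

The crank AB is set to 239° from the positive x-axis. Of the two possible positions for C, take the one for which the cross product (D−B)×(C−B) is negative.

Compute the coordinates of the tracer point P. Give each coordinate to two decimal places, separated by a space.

-1.67 -0.27

A=(0,0), D=(8.00,0)
B = A + 1.00·(cos239°, sin239°) = (-0.5150, -0.8572)
|BD| = 8.5581
circle(B,6.00) ∩ circle(D,10.00): a=0.5399, h=5.9757
  candidates: C₊=(-0.5764,5.1425) cross=51.140; C₋=(0.6206,-6.7487) cross=-51.140
  mode - wants cross < 0 → take C=(0.6206,-6.7487) (cross=-51.140)
ex = (C−B)/|BC| = (0.1893,-0.9819); ey = (0.9819,0.1893)
P = B + -0.79·ex + -1.02·ey = (-1.6661,-0.2745)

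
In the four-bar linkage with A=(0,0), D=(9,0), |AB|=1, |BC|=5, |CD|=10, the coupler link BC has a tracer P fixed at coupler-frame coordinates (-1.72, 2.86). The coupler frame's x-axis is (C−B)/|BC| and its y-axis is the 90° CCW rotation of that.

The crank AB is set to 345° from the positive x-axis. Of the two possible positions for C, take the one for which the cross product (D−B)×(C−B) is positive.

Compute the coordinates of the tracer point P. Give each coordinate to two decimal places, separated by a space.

A=(0,0), D=(9.00,0)
B = A + 1.00·(cos345°, sin345°) = (0.9659, -0.2588)
|BD| = 8.0382
circle(B,5.00) ∩ circle(D,10.00): a=-0.6461, h=4.9581
  candidates: C₊=(0.1605,4.6759) cross=39.854; C₋=(0.4798,-5.2351) cross=-39.854
  mode + wants cross > 0 → take C=(0.1605,4.6759) (cross=39.854)
ex = (C−B)/|BC| = (-0.1611,0.9869); ey = (-0.9869,-0.1611)
P = B + -1.72·ex + 2.86·ey = (-1.5797,-2.4170)

-1.58 -2.42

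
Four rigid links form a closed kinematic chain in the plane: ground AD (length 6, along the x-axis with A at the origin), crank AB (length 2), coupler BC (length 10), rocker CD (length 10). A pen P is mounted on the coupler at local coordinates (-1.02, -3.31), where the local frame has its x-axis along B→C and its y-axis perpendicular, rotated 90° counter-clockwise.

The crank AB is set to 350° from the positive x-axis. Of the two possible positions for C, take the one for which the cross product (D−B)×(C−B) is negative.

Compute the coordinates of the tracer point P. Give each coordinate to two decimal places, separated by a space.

-1.49 -0.32

A=(0,0), D=(6.00,0)
B = A + 2.00·(cos350°, sin350°) = (1.9696, -0.3473)
|BD| = 4.0453
circle(B,10.00) ∩ circle(D,10.00): a=2.0227, h=9.7933
  candidates: C₊=(3.1440,9.5835) cross=39.617; C₋=(4.8256,-9.9308) cross=-39.617
  mode - wants cross < 0 → take C=(4.8256,-9.9308) (cross=-39.617)
ex = (C−B)/|BC| = (0.2856,-0.9584); ey = (0.9584,0.2856)
P = B + -1.02·ex + -3.31·ey = (-1.4938,-0.3151)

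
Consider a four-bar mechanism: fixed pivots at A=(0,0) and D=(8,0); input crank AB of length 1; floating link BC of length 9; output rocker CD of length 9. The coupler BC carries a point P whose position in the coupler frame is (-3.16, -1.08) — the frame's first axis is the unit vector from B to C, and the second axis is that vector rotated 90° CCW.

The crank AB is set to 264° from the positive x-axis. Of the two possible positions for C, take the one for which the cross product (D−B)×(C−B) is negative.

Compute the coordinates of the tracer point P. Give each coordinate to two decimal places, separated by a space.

-2.77 1.02

A=(0,0), D=(8.00,0)
B = A + 1.00·(cos264°, sin264°) = (-0.1045, -0.9945)
|BD| = 8.1653
circle(B,9.00) ∩ circle(D,9.00): a=4.0827, h=8.0207
  candidates: C₊=(2.9708,7.4637) cross=65.492; C₋=(4.9246,-8.4583) cross=-65.492
  mode - wants cross < 0 → take C=(4.9246,-8.4583) (cross=-65.492)
ex = (C−B)/|BC| = (0.5588,-0.8293); ey = (0.8293,0.5588)
P = B + -3.16·ex + -1.08·ey = (-2.7660,1.0226)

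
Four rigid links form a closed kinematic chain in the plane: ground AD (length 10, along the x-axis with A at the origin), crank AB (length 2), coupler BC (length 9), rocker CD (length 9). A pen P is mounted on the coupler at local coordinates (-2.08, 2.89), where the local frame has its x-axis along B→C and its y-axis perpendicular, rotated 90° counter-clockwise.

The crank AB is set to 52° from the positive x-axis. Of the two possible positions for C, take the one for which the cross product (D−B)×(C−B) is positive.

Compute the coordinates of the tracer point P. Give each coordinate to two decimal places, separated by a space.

-2.32 1.83

A=(0,0), D=(10.00,0)
B = A + 2.00·(cos52°, sin52°) = (1.2313, 1.5760)
|BD| = 8.9092
circle(B,9.00) ∩ circle(D,9.00): a=4.4546, h=7.8203
  candidates: C₊=(6.9991,8.4849) cross=69.672; C₋=(4.2323,-6.9089) cross=-69.672
  mode + wants cross > 0 → take C=(6.9991,8.4849) (cross=69.672)
ex = (C−B)/|BC| = (0.6409,0.7677); ey = (-0.7677,0.6409)
P = B + -2.08·ex + 2.89·ey = (-2.3202,1.8314)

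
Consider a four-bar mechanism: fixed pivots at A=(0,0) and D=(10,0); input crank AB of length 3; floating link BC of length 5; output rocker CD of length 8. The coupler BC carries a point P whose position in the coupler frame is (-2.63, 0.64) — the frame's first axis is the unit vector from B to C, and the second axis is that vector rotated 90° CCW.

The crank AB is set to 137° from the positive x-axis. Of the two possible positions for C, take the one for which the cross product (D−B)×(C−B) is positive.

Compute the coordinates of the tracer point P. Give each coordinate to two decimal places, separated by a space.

-4.90 2.06

A=(0,0), D=(10.00,0)
B = A + 3.00·(cos137°, sin137°) = (-2.1941, 2.0460)
|BD| = 12.3645
circle(B,5.00) ∩ circle(D,8.00): a=4.6052, h=1.9474
  candidates: C₊=(2.6699,3.2045) cross=24.079; C₋=(2.0254,-0.6366) cross=-24.079
  mode + wants cross > 0 → take C=(2.6699,3.2045) (cross=24.079)
ex = (C−B)/|BC| = (0.9728,0.2317); ey = (-0.2317,0.9728)
P = B + -2.63·ex + 0.64·ey = (-4.9008,2.0592)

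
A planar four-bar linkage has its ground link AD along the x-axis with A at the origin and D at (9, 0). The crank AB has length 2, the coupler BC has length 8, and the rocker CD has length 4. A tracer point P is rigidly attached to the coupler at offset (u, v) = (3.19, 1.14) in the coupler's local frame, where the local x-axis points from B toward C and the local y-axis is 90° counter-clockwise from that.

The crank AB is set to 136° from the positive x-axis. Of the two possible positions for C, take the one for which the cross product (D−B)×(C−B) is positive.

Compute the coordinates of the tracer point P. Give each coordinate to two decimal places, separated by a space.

1.45 3.16

A=(0,0), D=(9.00,0)
B = A + 2.00·(cos136°, sin136°) = (-1.4387, 1.3893)
|BD| = 10.5307
circle(B,8.00) ∩ circle(D,4.00): a=7.5444, h=2.6612
  candidates: C₊=(6.3909,3.0319) cross=28.024; C₋=(5.6887,-2.2439) cross=-28.024
  mode + wants cross > 0 → take C=(6.3909,3.0319) (cross=28.024)
ex = (C−B)/|BC| = (0.9787,0.2053); ey = (-0.2053,0.9787)
P = B + 3.19·ex + 1.14·ey = (1.4493,3.1600)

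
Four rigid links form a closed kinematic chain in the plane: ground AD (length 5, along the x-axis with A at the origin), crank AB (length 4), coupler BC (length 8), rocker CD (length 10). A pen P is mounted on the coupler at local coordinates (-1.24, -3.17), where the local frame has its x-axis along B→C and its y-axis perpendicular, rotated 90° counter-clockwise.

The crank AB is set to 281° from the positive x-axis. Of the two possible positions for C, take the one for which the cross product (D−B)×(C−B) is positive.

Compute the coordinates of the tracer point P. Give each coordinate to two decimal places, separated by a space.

A=(0,0), D=(5.00,0)
B = A + 4.00·(cos281°, sin281°) = (0.7632, -3.9265)
|BD| = 5.7765
circle(B,8.00) ∩ circle(D,10.00): a=-0.2279, h=7.9968
  candidates: C₊=(-4.8396,1.7838) cross=46.193; C₋=(6.0318,-9.9466) cross=-46.193
  mode + wants cross > 0 → take C=(-4.8396,1.7838) (cross=46.193)
ex = (C−B)/|BC| = (-0.7004,0.7138); ey = (-0.7138,-0.7004)
P = B + -1.24·ex + -3.17·ey = (3.8944,-2.5915)

3.89 -2.59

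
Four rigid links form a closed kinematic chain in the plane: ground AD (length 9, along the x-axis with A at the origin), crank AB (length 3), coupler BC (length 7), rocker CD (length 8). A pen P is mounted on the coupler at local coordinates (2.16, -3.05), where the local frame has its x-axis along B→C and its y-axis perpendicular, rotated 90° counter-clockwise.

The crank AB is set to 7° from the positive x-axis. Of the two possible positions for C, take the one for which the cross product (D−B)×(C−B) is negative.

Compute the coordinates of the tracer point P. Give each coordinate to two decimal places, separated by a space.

A=(0,0), D=(9.00,0)
B = A + 3.00·(cos7°, sin7°) = (2.9776, 0.3656)
|BD| = 6.0334
circle(B,7.00) ∩ circle(D,8.00): a=1.7737, h=6.7716
  candidates: C₊=(5.1584,7.0173) cross=40.856; C₋=(4.3377,-6.5010) cross=-40.856
  mode - wants cross < 0 → take C=(4.3377,-6.5010) (cross=-40.856)
ex = (C−B)/|BC| = (0.1943,-0.9809); ey = (0.9809,0.1943)
P = B + 2.16·ex + -3.05·ey = (0.4054,-2.3458)

0.41 -2.35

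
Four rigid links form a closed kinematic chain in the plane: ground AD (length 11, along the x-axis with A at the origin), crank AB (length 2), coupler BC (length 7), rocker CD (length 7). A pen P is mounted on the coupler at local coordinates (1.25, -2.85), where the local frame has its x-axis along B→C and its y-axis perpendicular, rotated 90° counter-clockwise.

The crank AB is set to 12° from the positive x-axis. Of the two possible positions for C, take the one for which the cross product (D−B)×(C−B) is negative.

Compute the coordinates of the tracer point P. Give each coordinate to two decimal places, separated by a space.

0.46 -2.31

A=(0,0), D=(11.00,0)
B = A + 2.00·(cos12°, sin12°) = (1.9563, 0.4158)
|BD| = 9.0533
circle(B,7.00) ∩ circle(D,7.00): a=4.5266, h=5.3394
  candidates: C₊=(6.7234,5.5417) cross=48.339; C₋=(6.2329,-5.1259) cross=-48.339
  mode - wants cross < 0 → take C=(6.2329,-5.1259) (cross=-48.339)
ex = (C−B)/|BC| = (0.6109,-0.7917); ey = (0.7917,0.6109)
P = B + 1.25·ex + -2.85·ey = (0.4637,-2.3150)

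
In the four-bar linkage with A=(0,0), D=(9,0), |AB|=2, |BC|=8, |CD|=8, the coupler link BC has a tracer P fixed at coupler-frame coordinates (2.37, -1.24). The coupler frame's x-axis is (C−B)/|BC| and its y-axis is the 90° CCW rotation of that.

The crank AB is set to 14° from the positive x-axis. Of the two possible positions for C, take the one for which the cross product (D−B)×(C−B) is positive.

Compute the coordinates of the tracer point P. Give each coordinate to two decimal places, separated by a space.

A=(0,0), D=(9.00,0)
B = A + 2.00·(cos14°, sin14°) = (1.9406, 0.4838)
|BD| = 7.0760
circle(B,8.00) ∩ circle(D,8.00): a=3.5380, h=7.1751
  candidates: C₊=(5.9609,7.4003) cross=50.771; C₋=(4.9797,-6.9164) cross=-50.771
  mode + wants cross > 0 → take C=(5.9609,7.4003) (cross=50.771)
ex = (C−B)/|BC| = (0.5025,0.8646); ey = (-0.8646,0.5025)
P = B + 2.37·ex + -1.24·ey = (4.2037,1.9097)

4.20 1.91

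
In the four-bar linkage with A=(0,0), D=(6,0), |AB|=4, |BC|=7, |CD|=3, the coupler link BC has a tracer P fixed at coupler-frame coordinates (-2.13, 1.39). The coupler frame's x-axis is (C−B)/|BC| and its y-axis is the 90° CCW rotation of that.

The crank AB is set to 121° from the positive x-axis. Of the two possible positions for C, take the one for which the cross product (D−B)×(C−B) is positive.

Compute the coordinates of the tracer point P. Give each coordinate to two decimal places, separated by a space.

A=(0,0), D=(6.00,0)
B = A + 4.00·(cos121°, sin121°) = (-2.0602, 3.4287)
|BD| = 8.7591
circle(B,7.00) ∩ circle(D,3.00): a=6.6629, h=2.1461
  candidates: C₊=(4.9111,2.7954) cross=18.798; C₋=(3.2310,-1.1543) cross=-18.798
  mode + wants cross > 0 → take C=(4.9111,2.7954) (cross=18.798)
ex = (C−B)/|BC| = (0.9959,-0.0905); ey = (0.0905,0.9959)
P = B + -2.13·ex + 1.39·ey = (-4.0557,5.0057)

-4.06 5.01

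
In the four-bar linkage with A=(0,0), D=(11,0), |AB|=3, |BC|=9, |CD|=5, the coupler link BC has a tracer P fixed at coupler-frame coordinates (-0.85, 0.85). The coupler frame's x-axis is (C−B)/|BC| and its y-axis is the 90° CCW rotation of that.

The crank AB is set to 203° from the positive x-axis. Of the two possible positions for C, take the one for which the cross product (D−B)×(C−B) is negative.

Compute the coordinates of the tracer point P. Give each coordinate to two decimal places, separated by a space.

A=(0,0), D=(11.00,0)
B = A + 3.00·(cos203°, sin203°) = (-2.7615, -1.1722)
|BD| = 13.8113
circle(B,9.00) ∩ circle(D,5.00): a=8.9330, h=1.0962
  candidates: C₊=(6.0462,0.6782) cross=15.140; C₋=(6.2323,-1.5063) cross=-15.140
  mode - wants cross < 0 → take C=(6.2323,-1.5063) (cross=-15.140)
ex = (C−B)/|BC| = (0.9993,-0.0371); ey = (0.0371,0.9993)
P = B + -0.85·ex + 0.85·ey = (-3.5794,-0.2912)

-3.58 -0.29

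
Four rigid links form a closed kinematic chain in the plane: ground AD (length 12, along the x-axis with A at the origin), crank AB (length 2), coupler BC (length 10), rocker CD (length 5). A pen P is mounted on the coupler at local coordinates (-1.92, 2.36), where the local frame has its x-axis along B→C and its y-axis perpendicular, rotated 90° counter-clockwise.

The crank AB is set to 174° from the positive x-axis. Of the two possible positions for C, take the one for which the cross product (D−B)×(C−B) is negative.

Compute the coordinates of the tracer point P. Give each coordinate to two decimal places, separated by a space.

A=(0,0), D=(12.00,0)
B = A + 2.00·(cos174°, sin174°) = (-1.9890, 0.2091)
|BD| = 13.9906
circle(B,10.00) ∩ circle(D,5.00): a=9.6757, h=2.5261
  candidates: C₊=(7.7233,2.5903) cross=35.342; C₋=(7.6478,-2.4614) cross=-35.342
  mode - wants cross < 0 → take C=(7.6478,-2.4614) (cross=-35.342)
ex = (C−B)/|BC| = (0.9637,-0.2670); ey = (0.2670,0.9637)
P = B + -1.92·ex + 2.36·ey = (-3.2091,2.9961)

-3.21 3.00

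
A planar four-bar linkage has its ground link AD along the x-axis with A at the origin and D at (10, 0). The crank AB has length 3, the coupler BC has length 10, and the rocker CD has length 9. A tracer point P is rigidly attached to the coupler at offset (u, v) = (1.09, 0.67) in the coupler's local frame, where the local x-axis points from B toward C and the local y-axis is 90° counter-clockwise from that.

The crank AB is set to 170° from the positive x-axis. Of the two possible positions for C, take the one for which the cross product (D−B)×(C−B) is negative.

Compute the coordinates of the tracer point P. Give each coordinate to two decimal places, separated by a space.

A=(0,0), D=(10.00,0)
B = A + 3.00·(cos170°, sin170°) = (-2.9544, 0.5209)
|BD| = 12.9649
circle(B,10.00) ∩ circle(D,9.00): a=7.2152, h=6.9239
  candidates: C₊=(4.5332,7.1494) cross=89.768; C₋=(3.9767,-6.6873) cross=-89.768
  mode - wants cross < 0 → take C=(3.9767,-6.6873) (cross=-89.768)
ex = (C−B)/|BC| = (0.6931,-0.7208); ey = (0.7208,0.6931)
P = B + 1.09·ex + 0.67·ey = (-1.7160,0.1996)

-1.72 0.20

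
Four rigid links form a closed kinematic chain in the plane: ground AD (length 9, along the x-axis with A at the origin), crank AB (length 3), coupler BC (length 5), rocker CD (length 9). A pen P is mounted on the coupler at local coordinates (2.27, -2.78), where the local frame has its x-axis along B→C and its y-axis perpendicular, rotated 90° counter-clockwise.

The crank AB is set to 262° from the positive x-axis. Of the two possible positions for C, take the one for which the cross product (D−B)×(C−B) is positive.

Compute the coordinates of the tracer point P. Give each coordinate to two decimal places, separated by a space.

A=(0,0), D=(9.00,0)
B = A + 3.00·(cos262°, sin262°) = (-0.4175, -2.9708)
|BD| = 9.8750
circle(B,5.00) ∩ circle(D,9.00): a=2.1020, h=4.5367
  candidates: C₊=(0.2223,1.9881) cross=44.800; C₋=(2.9520,-6.6649) cross=-44.800
  mode + wants cross > 0 → take C=(0.2223,1.9881) (cross=44.800)
ex = (C−B)/|BC| = (0.1280,0.9918); ey = (-0.9918,0.1280)
P = B + 2.27·ex + -2.78·ey = (2.6301,-1.0752)

2.63 -1.08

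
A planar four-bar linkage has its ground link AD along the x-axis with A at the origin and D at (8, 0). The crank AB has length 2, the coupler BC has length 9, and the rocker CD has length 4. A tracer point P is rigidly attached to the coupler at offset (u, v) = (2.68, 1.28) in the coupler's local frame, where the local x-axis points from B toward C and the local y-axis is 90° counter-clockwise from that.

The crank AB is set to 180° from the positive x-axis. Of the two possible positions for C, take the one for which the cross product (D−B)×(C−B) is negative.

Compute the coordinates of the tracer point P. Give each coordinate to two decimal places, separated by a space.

A=(0,0), D=(8.00,0)
B = A + 2.00·(cos180°, sin180°) = (-2.0000, 0.0000)
|BD| = 10.0000
circle(B,9.00) ∩ circle(D,4.00): a=8.2500, h=3.5969
  candidates: C₊=(6.2500,3.5969) cross=35.969; C₋=(6.2500,-3.5969) cross=-35.969
  mode - wants cross < 0 → take C=(6.2500,-3.5969) (cross=-35.969)
ex = (C−B)/|BC| = (0.9167,-0.3997); ey = (0.3997,0.9167)
P = B + 2.68·ex + 1.28·ey = (0.9682,0.1023)

0.97 0.10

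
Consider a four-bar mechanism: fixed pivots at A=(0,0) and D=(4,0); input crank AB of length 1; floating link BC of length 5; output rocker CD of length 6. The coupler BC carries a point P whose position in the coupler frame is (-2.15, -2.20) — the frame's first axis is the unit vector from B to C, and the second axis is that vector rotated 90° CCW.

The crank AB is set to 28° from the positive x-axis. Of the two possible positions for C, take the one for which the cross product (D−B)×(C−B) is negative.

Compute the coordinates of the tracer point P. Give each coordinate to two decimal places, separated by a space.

A=(0,0), D=(4.00,0)
B = A + 1.00·(cos28°, sin28°) = (0.8829, 0.4695)
|BD| = 3.1522
circle(B,5.00) ∩ circle(D,6.00): a=-0.1687, h=4.9972
  candidates: C₊=(1.4604,5.4360) cross=15.752; C₋=(-0.0281,-4.4468) cross=-15.752
  mode - wants cross < 0 → take C=(-0.0281,-4.4468) (cross=-15.752)
ex = (C−B)/|BC| = (-0.1822,-0.9833); ey = (0.9833,-0.1822)
P = B + -2.15·ex + -2.20·ey = (-0.8885,2.9843)

-0.89 2.98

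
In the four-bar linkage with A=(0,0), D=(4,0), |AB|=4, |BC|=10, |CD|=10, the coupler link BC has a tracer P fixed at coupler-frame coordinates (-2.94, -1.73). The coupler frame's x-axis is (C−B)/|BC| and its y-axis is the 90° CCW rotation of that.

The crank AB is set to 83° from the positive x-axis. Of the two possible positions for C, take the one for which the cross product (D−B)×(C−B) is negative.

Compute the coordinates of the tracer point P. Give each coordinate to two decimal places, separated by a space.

0.65 7.38

A=(0,0), D=(4.00,0)
B = A + 4.00·(cos83°, sin83°) = (0.4875, 3.9702)
|BD| = 5.3010
circle(B,10.00) ∩ circle(D,10.00): a=2.6505, h=9.6424
  candidates: C₊=(9.4654,8.3743) cross=51.114; C₋=(-4.9780,-4.4041) cross=-51.114
  mode - wants cross < 0 → take C=(-4.9780,-4.4041) (cross=-51.114)
ex = (C−B)/|BC| = (-0.5465,-0.8374); ey = (0.8374,-0.5465)
P = B + -2.94·ex + -1.73·ey = (0.6456,7.3778)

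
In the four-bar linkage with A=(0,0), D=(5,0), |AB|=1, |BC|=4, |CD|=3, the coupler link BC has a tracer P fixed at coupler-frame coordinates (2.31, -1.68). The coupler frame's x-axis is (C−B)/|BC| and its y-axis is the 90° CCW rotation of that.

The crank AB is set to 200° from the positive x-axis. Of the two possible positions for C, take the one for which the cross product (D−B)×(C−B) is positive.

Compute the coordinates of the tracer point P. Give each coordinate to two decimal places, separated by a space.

A=(0,0), D=(5.00,0)
B = A + 1.00·(cos200°, sin200°) = (-0.9397, -0.3420)
|BD| = 5.9495
circle(B,4.00) ∩ circle(D,3.00): a=3.5630, h=1.8179
  candidates: C₊=(2.5130,1.6777) cross=10.816; C₋=(2.7220,-1.9521) cross=-10.816
  mode + wants cross > 0 → take C=(2.5130,1.6777) (cross=10.816)
ex = (C−B)/|BC| = (0.8632,0.5049); ey = (-0.5049,0.8632)
P = B + 2.31·ex + -1.68·ey = (1.9025,-0.6258)

1.90 -0.63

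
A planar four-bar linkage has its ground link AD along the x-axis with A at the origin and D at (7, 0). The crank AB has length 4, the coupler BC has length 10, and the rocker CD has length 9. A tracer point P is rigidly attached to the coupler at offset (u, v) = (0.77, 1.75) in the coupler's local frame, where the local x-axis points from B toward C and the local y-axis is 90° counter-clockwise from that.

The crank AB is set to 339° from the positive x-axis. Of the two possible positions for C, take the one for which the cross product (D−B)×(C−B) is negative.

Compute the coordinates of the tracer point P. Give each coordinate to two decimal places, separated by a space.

5.45 -0.58

A=(0,0), D=(7.00,0)
B = A + 4.00·(cos339°, sin339°) = (3.7343, -1.4335)
|BD| = 3.5664
circle(B,10.00) ∩ circle(D,9.00): a=4.4469, h=8.9568
  candidates: C₊=(4.2062,8.5554) cross=31.944; C₋=(11.4063,-7.8476) cross=-31.944
  mode - wants cross < 0 → take C=(11.4063,-7.8476) (cross=-31.944)
ex = (C−B)/|BC| = (0.7672,-0.6414); ey = (0.6414,0.7672)
P = B + 0.77·ex + 1.75·ey = (5.4475,-0.5848)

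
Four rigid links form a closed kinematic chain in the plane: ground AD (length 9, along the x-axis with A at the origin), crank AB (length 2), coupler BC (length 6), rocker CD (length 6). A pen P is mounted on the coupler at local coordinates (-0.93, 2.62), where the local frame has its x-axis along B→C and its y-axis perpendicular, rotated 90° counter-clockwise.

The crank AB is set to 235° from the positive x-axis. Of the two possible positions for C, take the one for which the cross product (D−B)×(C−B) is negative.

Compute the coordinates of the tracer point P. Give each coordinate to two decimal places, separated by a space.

-1.03 1.14

A=(0,0), D=(9.00,0)
B = A + 2.00·(cos235°, sin235°) = (-1.1472, -1.6383)
|BD| = 10.2786
circle(B,6.00) ∩ circle(D,6.00): a=5.1393, h=3.0964
  candidates: C₊=(3.4329,2.2377) cross=31.827; C₋=(4.4200,-3.8760) cross=-31.827
  mode - wants cross < 0 → take C=(4.4200,-3.8760) (cross=-31.827)
ex = (C−B)/|BC| = (0.9279,-0.3729); ey = (0.3729,0.9279)
P = B + -0.93·ex + 2.62·ey = (-1.0329,1.1395)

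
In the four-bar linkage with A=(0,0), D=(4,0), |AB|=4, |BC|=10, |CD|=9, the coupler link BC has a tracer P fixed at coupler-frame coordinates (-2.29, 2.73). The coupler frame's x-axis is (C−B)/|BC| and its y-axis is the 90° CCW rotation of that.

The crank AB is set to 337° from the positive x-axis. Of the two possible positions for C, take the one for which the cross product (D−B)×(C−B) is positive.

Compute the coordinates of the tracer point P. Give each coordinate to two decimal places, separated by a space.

2.82 -5.02

A=(0,0), D=(4.00,0)
B = A + 4.00·(cos337°, sin337°) = (3.6820, -1.5629)
|BD| = 1.5949
circle(B,10.00) ∩ circle(D,9.00): a=6.7538, h=7.3747
  candidates: C₊=(-2.1981,6.5256) cross=11.762; C₋=(12.2552,3.5850) cross=-11.762
  mode + wants cross > 0 → take C=(-2.1981,6.5256) (cross=11.762)
ex = (C−B)/|BC| = (-0.5880,0.8088); ey = (-0.8088,-0.5880)
P = B + -2.29·ex + 2.73·ey = (2.8204,-5.0205)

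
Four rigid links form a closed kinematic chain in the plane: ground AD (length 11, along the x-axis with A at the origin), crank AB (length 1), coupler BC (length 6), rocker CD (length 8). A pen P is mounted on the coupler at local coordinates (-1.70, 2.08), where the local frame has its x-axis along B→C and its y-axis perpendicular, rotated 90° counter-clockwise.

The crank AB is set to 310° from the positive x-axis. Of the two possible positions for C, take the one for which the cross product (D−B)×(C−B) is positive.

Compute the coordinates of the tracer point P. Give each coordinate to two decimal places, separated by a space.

-2.04 -0.94

A=(0,0), D=(11.00,0)
B = A + 1.00·(cos310°, sin310°) = (0.6428, -0.7660)
|BD| = 10.3855
circle(B,6.00) ∩ circle(D,8.00): a=3.8447, h=4.6063
  candidates: C₊=(4.1373,4.1113) cross=47.839; C₋=(4.8168,-5.0762) cross=-47.839
  mode + wants cross > 0 → take C=(4.1373,4.1113) (cross=47.839)
ex = (C−B)/|BC| = (0.5824,0.8129); ey = (-0.8129,0.5824)
P = B + -1.70·ex + 2.08·ey = (-2.0381,-0.9365)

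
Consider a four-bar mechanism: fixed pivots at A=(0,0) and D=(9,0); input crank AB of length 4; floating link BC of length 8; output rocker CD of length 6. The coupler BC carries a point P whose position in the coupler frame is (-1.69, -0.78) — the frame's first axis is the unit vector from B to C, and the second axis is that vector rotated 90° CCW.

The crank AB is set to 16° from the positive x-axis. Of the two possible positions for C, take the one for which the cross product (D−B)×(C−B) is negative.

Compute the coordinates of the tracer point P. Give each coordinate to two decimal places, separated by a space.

2.34 2.19

A=(0,0), D=(9.00,0)
B = A + 4.00·(cos16°, sin16°) = (3.8450, 1.1025)
|BD| = 5.2715
circle(B,8.00) ∩ circle(D,6.00): a=5.2915, h=6.0000
  candidates: C₊=(10.2745,5.8631) cross=31.629; C₋=(7.7647,-5.8714) cross=-31.629
  mode - wants cross < 0 → take C=(7.7647,-5.8714) (cross=-31.629)
ex = (C−B)/|BC| = (0.4900,-0.8717); ey = (0.8717,0.4900)
P = B + -1.69·ex + -0.78·ey = (2.3371,2.1936)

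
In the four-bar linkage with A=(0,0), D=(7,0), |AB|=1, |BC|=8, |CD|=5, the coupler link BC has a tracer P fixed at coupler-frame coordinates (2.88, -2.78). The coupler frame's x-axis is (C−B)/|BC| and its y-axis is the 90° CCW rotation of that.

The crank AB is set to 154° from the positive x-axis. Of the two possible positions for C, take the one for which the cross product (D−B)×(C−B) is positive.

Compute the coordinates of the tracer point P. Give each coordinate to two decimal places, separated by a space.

A=(0,0), D=(7.00,0)
B = A + 1.00·(cos154°, sin154°) = (-0.8988, 0.4384)
|BD| = 7.9109
circle(B,8.00) ∩ circle(D,5.00): a=6.4204, h=4.7727
  candidates: C₊=(5.7762,4.8479) cross=37.756; C₋=(5.2473,-4.6827) cross=-37.756
  mode + wants cross > 0 → take C=(5.7762,4.8479) (cross=37.756)
ex = (C−B)/|BC| = (0.8344,0.5512); ey = (-0.5512,0.8344)
P = B + 2.88·ex + -2.78·ey = (3.0365,-0.2938)

3.04 -0.29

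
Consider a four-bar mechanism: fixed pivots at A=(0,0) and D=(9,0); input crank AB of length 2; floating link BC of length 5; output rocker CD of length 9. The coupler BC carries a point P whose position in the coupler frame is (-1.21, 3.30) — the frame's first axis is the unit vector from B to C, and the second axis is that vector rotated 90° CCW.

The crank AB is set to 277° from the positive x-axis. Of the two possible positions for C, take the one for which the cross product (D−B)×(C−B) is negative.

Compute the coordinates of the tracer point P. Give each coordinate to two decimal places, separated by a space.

A=(0,0), D=(9.00,0)
B = A + 2.00·(cos277°, sin277°) = (0.2437, -1.9851)
|BD| = 8.9785
circle(B,5.00) ∩ circle(D,9.00): a=1.3707, h=4.8085
  candidates: C₊=(0.5173,3.0074) cross=43.173; C₋=(2.6436,-6.3715) cross=-43.173
  mode - wants cross < 0 → take C=(2.6436,-6.3715) (cross=-43.173)
ex = (C−B)/|BC| = (0.4800,-0.8773); ey = (0.8773,0.4800)
P = B + -1.21·ex + 3.30·ey = (2.5580,0.6603)

2.56 0.66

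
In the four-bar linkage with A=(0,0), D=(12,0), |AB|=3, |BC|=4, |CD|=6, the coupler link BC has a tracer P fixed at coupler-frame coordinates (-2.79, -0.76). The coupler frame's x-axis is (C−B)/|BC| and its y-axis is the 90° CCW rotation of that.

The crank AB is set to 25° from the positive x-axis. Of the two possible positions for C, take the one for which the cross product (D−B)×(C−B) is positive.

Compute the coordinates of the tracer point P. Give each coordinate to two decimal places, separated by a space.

A=(0,0), D=(12.00,0)
B = A + 3.00·(cos25°, sin25°) = (2.7189, 1.2679)
|BD| = 9.3673
circle(B,4.00) ∩ circle(D,6.00): a=3.6161, h=1.7099
  candidates: C₊=(6.5332,2.4726) cross=16.017; C₋=(6.0703,-0.9158) cross=-16.017
  mode + wants cross > 0 → take C=(6.5332,2.4726) (cross=16.017)
ex = (C−B)/|BC| = (0.9536,0.3012); ey = (-0.3012,0.9536)
P = B + -2.79·ex + -0.76·ey = (0.2874,-0.2972)

0.29 -0.30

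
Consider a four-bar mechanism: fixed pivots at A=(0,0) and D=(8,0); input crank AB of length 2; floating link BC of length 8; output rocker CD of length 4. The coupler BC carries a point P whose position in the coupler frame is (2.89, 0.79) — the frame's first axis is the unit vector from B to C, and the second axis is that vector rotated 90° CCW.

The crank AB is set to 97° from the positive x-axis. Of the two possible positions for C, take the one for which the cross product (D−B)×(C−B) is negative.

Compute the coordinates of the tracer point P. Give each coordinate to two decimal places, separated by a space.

A=(0,0), D=(8.00,0)
B = A + 2.00·(cos97°, sin97°) = (-0.2437, 1.9851)
|BD| = 8.4794
circle(B,8.00) ∩ circle(D,4.00): a=7.0701, h=3.7435
  candidates: C₊=(7.5063,3.9694) cross=31.743; C₋=(5.7535,-3.3096) cross=-31.743
  mode - wants cross < 0 → take C=(5.7535,-3.3096) (cross=-31.743)
ex = (C−B)/|BC| = (0.7497,-0.6618); ey = (0.6618,0.7497)
P = B + 2.89·ex + 0.79·ey = (2.4456,0.6646)

2.45 0.66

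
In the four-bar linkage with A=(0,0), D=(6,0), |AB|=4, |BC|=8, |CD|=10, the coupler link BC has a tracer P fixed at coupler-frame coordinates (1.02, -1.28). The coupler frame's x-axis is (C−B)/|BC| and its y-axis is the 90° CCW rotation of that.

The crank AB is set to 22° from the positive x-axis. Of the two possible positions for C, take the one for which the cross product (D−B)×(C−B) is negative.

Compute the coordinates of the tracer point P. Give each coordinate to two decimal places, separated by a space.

2.37 2.44

A=(0,0), D=(6.00,0)
B = A + 4.00·(cos22°, sin22°) = (3.7087, 1.4984)
|BD| = 2.7377
circle(B,8.00) ∩ circle(D,10.00): a=-5.2059, h=6.0744
  candidates: C₊=(2.6765,9.4315) cross=16.630; C₋=(-3.9729,-0.7360) cross=-16.630
  mode - wants cross < 0 → take C=(-3.9729,-0.7360) (cross=-16.630)
ex = (C−B)/|BC| = (-0.9602,-0.2793); ey = (0.2793,-0.9602)
P = B + 1.02·ex + -1.28·ey = (2.3718,2.4426)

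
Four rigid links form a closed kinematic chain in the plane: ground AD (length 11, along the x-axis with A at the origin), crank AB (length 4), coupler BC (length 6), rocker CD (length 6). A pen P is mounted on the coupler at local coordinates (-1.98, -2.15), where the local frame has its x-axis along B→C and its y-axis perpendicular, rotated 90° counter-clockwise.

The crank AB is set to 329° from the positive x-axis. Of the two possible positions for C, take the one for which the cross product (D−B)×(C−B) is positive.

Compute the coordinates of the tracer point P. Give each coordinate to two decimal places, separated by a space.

A=(0,0), D=(11.00,0)
B = A + 4.00·(cos329°, sin329°) = (3.4287, -2.0602)
|BD| = 7.8466
circle(B,6.00) ∩ circle(D,6.00): a=3.9233, h=4.5396
  candidates: C₊=(6.0225,3.3502) cross=35.620; C₋=(8.4062,-5.4104) cross=-35.620
  mode + wants cross > 0 → take C=(6.0225,3.3502) (cross=35.620)
ex = (C−B)/|BC| = (0.4323,0.9017); ey = (-0.9017,0.4323)
P = B + -1.98·ex + -2.15·ey = (4.5114,-4.7750)

4.51 -4.78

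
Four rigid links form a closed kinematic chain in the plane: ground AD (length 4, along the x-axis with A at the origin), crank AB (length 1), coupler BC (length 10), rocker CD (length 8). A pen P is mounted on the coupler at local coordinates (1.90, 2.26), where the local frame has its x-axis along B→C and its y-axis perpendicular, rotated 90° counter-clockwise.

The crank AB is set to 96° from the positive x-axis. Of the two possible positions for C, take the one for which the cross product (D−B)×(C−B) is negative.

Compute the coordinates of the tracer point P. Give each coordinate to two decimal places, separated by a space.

A=(0,0), D=(4.00,0)
B = A + 1.00·(cos96°, sin96°) = (-0.1045, 0.9945)
|BD| = 4.2233
circle(B,10.00) ∩ circle(D,8.00): a=6.3737, h=7.7056
  candidates: C₊=(7.9045,6.9825) cross=32.543; C₋=(4.2754,-7.9953) cross=-32.543
  mode - wants cross < 0 → take C=(4.2754,-7.9953) (cross=-32.543)
ex = (C−B)/|BC| = (0.4380,-0.8990); ey = (0.8990,0.4380)
P = B + 1.90·ex + 2.26·ey = (2.7594,0.2763)

2.76 0.28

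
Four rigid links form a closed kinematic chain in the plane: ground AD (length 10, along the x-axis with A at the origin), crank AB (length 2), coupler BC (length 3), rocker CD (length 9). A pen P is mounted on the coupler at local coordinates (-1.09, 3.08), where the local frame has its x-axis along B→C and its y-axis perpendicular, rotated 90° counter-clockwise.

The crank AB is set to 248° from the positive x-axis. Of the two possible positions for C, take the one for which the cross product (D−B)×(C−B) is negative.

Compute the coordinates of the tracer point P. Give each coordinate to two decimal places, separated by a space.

A=(0,0), D=(10.00,0)
B = A + 2.00·(cos248°, sin248°) = (-0.7492, -1.8544)
|BD| = 10.9080
circle(B,3.00) ∩ circle(D,9.00): a=2.1537, h=2.0885
  candidates: C₊=(1.0181,0.5698) cross=22.781; C₋=(1.7281,-3.5463) cross=-22.781
  mode - wants cross < 0 → take C=(1.7281,-3.5463) (cross=-22.781)
ex = (C−B)/|BC| = (0.8258,-0.5640); ey = (0.5640,0.8258)
P = B + -1.09·ex + 3.08·ey = (0.0878,1.3038)

0.09 1.30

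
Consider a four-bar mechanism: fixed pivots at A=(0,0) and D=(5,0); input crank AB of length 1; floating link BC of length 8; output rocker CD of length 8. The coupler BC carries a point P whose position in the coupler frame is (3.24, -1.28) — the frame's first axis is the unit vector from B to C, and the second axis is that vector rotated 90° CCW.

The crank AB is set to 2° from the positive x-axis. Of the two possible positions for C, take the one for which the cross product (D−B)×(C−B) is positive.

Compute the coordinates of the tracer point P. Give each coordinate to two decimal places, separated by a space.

A=(0,0), D=(5.00,0)
B = A + 1.00·(cos2°, sin2°) = (0.9994, 0.0349)
|BD| = 4.0008
circle(B,8.00) ∩ circle(D,8.00): a=2.0004, h=7.7459
  candidates: C₊=(3.0673,7.7630) cross=30.989; C₋=(2.9321,-7.7281) cross=-30.989
  mode + wants cross > 0 → take C=(3.0673,7.7630) (cross=30.989)
ex = (C−B)/|BC| = (0.2585,0.9660); ey = (-0.9660,0.2585)
P = B + 3.24·ex + -1.28·ey = (3.0734,2.8339)

3.07 2.83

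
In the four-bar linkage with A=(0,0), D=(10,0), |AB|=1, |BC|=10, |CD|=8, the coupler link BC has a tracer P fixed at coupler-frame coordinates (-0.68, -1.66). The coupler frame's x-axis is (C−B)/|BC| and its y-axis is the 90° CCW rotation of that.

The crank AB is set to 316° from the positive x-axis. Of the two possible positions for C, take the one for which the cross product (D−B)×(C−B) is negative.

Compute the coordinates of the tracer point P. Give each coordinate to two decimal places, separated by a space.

A=(0,0), D=(10.00,0)
B = A + 1.00·(cos316°, sin316°) = (0.7193, -0.6947)
|BD| = 9.3066
circle(B,10.00) ∩ circle(D,8.00): a=6.5874, h=7.5237
  candidates: C₊=(6.7268,7.2997) cross=70.020; C₋=(7.8500,-7.7057) cross=-70.020
  mode - wants cross < 0 → take C=(7.8500,-7.7057) (cross=-70.020)
ex = (C−B)/|BC| = (0.7131,-0.7011); ey = (0.7011,0.7131)
P = B + -0.68·ex + -1.66·ey = (-0.9294,-1.4016)

-0.93 -1.40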